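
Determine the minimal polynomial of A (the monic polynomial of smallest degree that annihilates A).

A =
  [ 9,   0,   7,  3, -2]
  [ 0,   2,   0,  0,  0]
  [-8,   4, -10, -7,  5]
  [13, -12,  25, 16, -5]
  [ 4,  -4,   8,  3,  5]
x^4 - 20*x^3 + 144*x^2 - 432*x + 432

The characteristic polynomial is χ_A(x) = (x - 6)^3*(x - 2)^2, so the eigenvalues are known. The minimal polynomial is
  m_A(x) = Π_λ (x − λ)^{k_λ}
where k_λ is the size of the *largest* Jordan block for λ (equivalently, the smallest k with (A − λI)^k v = 0 for every generalised eigenvector v of λ).

  λ = 2: largest Jordan block has size 1, contributing (x − 2)
  λ = 6: largest Jordan block has size 3, contributing (x − 6)^3

So m_A(x) = (x - 6)^3*(x - 2) = x^4 - 20*x^3 + 144*x^2 - 432*x + 432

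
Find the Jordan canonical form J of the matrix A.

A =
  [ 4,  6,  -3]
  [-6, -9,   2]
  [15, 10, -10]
J_2(-5) ⊕ J_1(-5)

The characteristic polynomial is
  det(x·I − A) = x^3 + 15*x^2 + 75*x + 125 = (x + 5)^3

Eigenvalues and multiplicities (the geometric multiplicity of λ is n − rank(A − λI), which equals the number of Jordan blocks for λ):
  λ = -5: algebraic multiplicity = 3, geometric multiplicity = 2

Determining the block sizes for each eigenvalue:
  λ = -5: 2 blocks summing to 3 forces exactly one block of size 2 and the rest size 1 → block sizes [2, 1]

Assembling the blocks gives a Jordan form
J =
  [-5,  1,  0]
  [ 0, -5,  0]
  [ 0,  0, -5]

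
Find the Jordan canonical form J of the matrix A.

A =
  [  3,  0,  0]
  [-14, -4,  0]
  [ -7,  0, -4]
J_1(-4) ⊕ J_1(-4) ⊕ J_1(3)

The characteristic polynomial is
  det(x·I − A) = x^3 + 5*x^2 - 8*x - 48 = (x - 3)*(x + 4)^2

Eigenvalues and multiplicities (the geometric multiplicity of λ is n − rank(A − λI), which equals the number of Jordan blocks for λ):
  λ = -4: algebraic multiplicity = 2, geometric multiplicity = 2
  λ = 3: algebraic multiplicity = 1, geometric multiplicity = 1

Determining the block sizes for each eigenvalue:
  λ = -4: gm = am = 2, so every block has size 1 → block sizes [1, 1]
  λ = 3: one block (gm = 1), so the single block has size am = 1 → block sizes [1]

Assembling the blocks gives a Jordan form
J =
  [-4,  0, 0]
  [ 0, -4, 0]
  [ 0,  0, 3]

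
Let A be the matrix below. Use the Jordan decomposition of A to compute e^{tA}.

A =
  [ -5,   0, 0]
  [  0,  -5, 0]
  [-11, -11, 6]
e^{tA} =
  [exp(-5*t), 0, 0]
  [0, exp(-5*t), 0]
  [-exp(6*t) + exp(-5*t), -exp(6*t) + exp(-5*t), exp(6*t)]

Strategy: write A = P · J · P⁻¹ where J is a Jordan canonical form, so e^{tA} = P · e^{tJ} · P⁻¹, and e^{tJ} can be computed block-by-block.

A has Jordan form
J =
  [-5,  0, 0]
  [ 0, -5, 0]
  [ 0,  0, 6]
(up to reordering of blocks).

Per-block formulas:
  For a 1×1 block at λ = -5: exp(t · [-5]) = [e^(-5t)].
  For a 1×1 block at λ = 6: exp(t · [6]) = [e^(6t)].

After assembling e^{tJ} and conjugating by P, we get:

e^{tA} =
  [exp(-5*t), 0, 0]
  [0, exp(-5*t), 0]
  [-exp(6*t) + exp(-5*t), -exp(6*t) + exp(-5*t), exp(6*t)]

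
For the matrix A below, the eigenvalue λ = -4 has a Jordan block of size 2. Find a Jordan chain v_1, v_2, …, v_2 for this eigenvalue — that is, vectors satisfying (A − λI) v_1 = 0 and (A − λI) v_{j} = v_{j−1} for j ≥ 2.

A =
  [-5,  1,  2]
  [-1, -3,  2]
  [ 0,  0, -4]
A Jordan chain for λ = -4 of length 2:
v_1 = (-1, -1, 0)ᵀ
v_2 = (1, 0, 0)ᵀ

Let N = A − (-4)·I. We want v_2 with N^2 v_2 = 0 but N^1 v_2 ≠ 0; then v_{j-1} := N · v_j for j = 2, …, 2.

Pick v_2 = (1, 0, 0)ᵀ.
Then v_1 = N · v_2 = (-1, -1, 0)ᵀ.

Sanity check: (A − (-4)·I) v_1 = (0, 0, 0)ᵀ = 0. ✓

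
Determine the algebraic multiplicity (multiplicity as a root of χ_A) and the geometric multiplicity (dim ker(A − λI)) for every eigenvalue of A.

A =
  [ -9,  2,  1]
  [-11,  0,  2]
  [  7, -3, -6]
λ = -5: alg = 3, geom = 1

Step 1 — factor the characteristic polynomial to read off the algebraic multiplicities:
  χ_A(x) = (x + 5)^3

Step 2 — compute geometric multiplicities via the rank-nullity identity g(λ) = n − rank(A − λI):
  rank(A − (-5)·I) = 2, so dim ker(A − (-5)·I) = n − 2 = 1

Summary:
  λ = -5: algebraic multiplicity = 3, geometric multiplicity = 1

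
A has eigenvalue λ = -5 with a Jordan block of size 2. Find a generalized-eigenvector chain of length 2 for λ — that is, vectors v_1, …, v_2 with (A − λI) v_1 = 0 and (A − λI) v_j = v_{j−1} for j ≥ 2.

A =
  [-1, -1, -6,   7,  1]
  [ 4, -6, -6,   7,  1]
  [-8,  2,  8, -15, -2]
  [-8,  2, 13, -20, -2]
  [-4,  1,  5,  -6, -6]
A Jordan chain for λ = -5 of length 2:
v_1 = (4, 4, -8, -8, -4)ᵀ
v_2 = (1, 0, 0, 0, 0)ᵀ

Let N = A − (-5)·I. We want v_2 with N^2 v_2 = 0 but N^1 v_2 ≠ 0; then v_{j-1} := N · v_j for j = 2, …, 2.

Pick v_2 = (1, 0, 0, 0, 0)ᵀ.
Then v_1 = N · v_2 = (4, 4, -8, -8, -4)ᵀ.

Sanity check: (A − (-5)·I) v_1 = (0, 0, 0, 0, 0)ᵀ = 0. ✓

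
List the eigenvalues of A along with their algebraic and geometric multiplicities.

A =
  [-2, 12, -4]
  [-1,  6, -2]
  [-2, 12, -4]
λ = 0: alg = 3, geom = 2

Step 1 — factor the characteristic polynomial to read off the algebraic multiplicities:
  χ_A(x) = x^3

Step 2 — compute geometric multiplicities via the rank-nullity identity g(λ) = n − rank(A − λI):
  rank(A − (0)·I) = 1, so dim ker(A − (0)·I) = n − 1 = 2

Summary:
  λ = 0: algebraic multiplicity = 3, geometric multiplicity = 2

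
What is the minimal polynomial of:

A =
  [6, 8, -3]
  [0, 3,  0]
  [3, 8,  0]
x^2 - 6*x + 9

The characteristic polynomial is χ_A(x) = (x - 3)^3, so the eigenvalues are known. The minimal polynomial is
  m_A(x) = Π_λ (x − λ)^{k_λ}
where k_λ is the size of the *largest* Jordan block for λ (equivalently, the smallest k with (A − λI)^k v = 0 for every generalised eigenvector v of λ).

  λ = 3: largest Jordan block has size 2, contributing (x − 3)^2

So m_A(x) = (x - 3)^2 = x^2 - 6*x + 9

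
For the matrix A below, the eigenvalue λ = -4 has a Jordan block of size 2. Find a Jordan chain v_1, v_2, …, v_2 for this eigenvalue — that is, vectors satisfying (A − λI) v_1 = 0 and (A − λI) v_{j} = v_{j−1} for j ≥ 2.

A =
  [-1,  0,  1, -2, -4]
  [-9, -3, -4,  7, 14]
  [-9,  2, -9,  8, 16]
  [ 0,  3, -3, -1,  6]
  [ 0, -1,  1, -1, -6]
A Jordan chain for λ = -4 of length 2:
v_1 = (3, -9, -9, 0, 0)ᵀ
v_2 = (1, 0, 0, 0, 0)ᵀ

Let N = A − (-4)·I. We want v_2 with N^2 v_2 = 0 but N^1 v_2 ≠ 0; then v_{j-1} := N · v_j for j = 2, …, 2.

Pick v_2 = (1, 0, 0, 0, 0)ᵀ.
Then v_1 = N · v_2 = (3, -9, -9, 0, 0)ᵀ.

Sanity check: (A − (-4)·I) v_1 = (0, 0, 0, 0, 0)ᵀ = 0. ✓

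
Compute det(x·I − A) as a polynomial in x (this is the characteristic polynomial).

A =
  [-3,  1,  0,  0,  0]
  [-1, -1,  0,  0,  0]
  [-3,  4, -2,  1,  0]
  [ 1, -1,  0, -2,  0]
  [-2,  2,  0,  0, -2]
x^5 + 10*x^4 + 40*x^3 + 80*x^2 + 80*x + 32

Expanding det(x·I − A) (e.g. by cofactor expansion or by noting that A is similar to its Jordan form J, which has the same characteristic polynomial as A) gives
  χ_A(x) = x^5 + 10*x^4 + 40*x^3 + 80*x^2 + 80*x + 32
which factors as (x + 2)^5. The eigenvalues (with algebraic multiplicities) are λ = -2 with multiplicity 5.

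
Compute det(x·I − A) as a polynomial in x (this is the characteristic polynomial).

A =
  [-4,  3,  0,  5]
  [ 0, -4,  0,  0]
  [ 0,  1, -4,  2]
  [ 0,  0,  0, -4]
x^4 + 16*x^3 + 96*x^2 + 256*x + 256

Expanding det(x·I − A) (e.g. by cofactor expansion or by noting that A is similar to its Jordan form J, which has the same characteristic polynomial as A) gives
  χ_A(x) = x^4 + 16*x^3 + 96*x^2 + 256*x + 256
which factors as (x + 4)^4. The eigenvalues (with algebraic multiplicities) are λ = -4 with multiplicity 4.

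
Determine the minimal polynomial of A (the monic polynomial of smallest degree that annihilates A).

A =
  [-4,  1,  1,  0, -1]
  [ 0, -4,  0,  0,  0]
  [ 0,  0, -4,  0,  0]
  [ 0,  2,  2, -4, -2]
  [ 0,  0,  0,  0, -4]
x^2 + 8*x + 16

The characteristic polynomial is χ_A(x) = (x + 4)^5, so the eigenvalues are known. The minimal polynomial is
  m_A(x) = Π_λ (x − λ)^{k_λ}
where k_λ is the size of the *largest* Jordan block for λ (equivalently, the smallest k with (A − λI)^k v = 0 for every generalised eigenvector v of λ).

  λ = -4: largest Jordan block has size 2, contributing (x + 4)^2

So m_A(x) = (x + 4)^2 = x^2 + 8*x + 16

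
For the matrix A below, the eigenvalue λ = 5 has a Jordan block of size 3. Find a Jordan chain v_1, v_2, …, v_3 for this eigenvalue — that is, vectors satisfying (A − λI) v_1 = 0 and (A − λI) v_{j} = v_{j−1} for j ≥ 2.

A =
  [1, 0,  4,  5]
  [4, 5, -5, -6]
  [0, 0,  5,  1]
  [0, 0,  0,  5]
A Jordan chain for λ = 5 of length 3:
v_1 = (0, -1, 0, 0)ᵀ
v_2 = (1, -2, 1, 0)ᵀ
v_3 = (1, 0, 0, 1)ᵀ

Let N = A − (5)·I. We want v_3 with N^3 v_3 = 0 but N^2 v_3 ≠ 0; then v_{j-1} := N · v_j for j = 3, …, 2.

Pick v_3 = (1, 0, 0, 1)ᵀ.
Then v_2 = N · v_3 = (1, -2, 1, 0)ᵀ.
Then v_1 = N · v_2 = (0, -1, 0, 0)ᵀ.

Sanity check: (A − (5)·I) v_1 = (0, 0, 0, 0)ᵀ = 0. ✓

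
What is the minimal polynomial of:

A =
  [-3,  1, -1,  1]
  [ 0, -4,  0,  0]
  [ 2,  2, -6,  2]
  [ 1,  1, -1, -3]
x^2 + 8*x + 16

The characteristic polynomial is χ_A(x) = (x + 4)^4, so the eigenvalues are known. The minimal polynomial is
  m_A(x) = Π_λ (x − λ)^{k_λ}
where k_λ is the size of the *largest* Jordan block for λ (equivalently, the smallest k with (A − λI)^k v = 0 for every generalised eigenvector v of λ).

  λ = -4: largest Jordan block has size 2, contributing (x + 4)^2

So m_A(x) = (x + 4)^2 = x^2 + 8*x + 16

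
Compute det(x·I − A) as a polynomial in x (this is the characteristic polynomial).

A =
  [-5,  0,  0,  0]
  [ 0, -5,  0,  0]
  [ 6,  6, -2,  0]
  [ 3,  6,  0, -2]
x^4 + 14*x^3 + 69*x^2 + 140*x + 100

Expanding det(x·I − A) (e.g. by cofactor expansion or by noting that A is similar to its Jordan form J, which has the same characteristic polynomial as A) gives
  χ_A(x) = x^4 + 14*x^3 + 69*x^2 + 140*x + 100
which factors as (x + 2)^2*(x + 5)^2. The eigenvalues (with algebraic multiplicities) are λ = -5 with multiplicity 2, λ = -2 with multiplicity 2.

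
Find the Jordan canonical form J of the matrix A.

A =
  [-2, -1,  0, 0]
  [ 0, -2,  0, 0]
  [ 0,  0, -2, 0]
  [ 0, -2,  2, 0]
J_2(-2) ⊕ J_1(-2) ⊕ J_1(0)

The characteristic polynomial is
  det(x·I − A) = x^4 + 6*x^3 + 12*x^2 + 8*x = x*(x + 2)^3

Eigenvalues and multiplicities (the geometric multiplicity of λ is n − rank(A − λI), which equals the number of Jordan blocks for λ):
  λ = -2: algebraic multiplicity = 3, geometric multiplicity = 2
  λ = 0: algebraic multiplicity = 1, geometric multiplicity = 1

Determining the block sizes for each eigenvalue:
  λ = -2: 2 blocks summing to 3 forces exactly one block of size 2 and the rest size 1 → block sizes [2, 1]
  λ = 0: one block (gm = 1), so the single block has size am = 1 → block sizes [1]

Assembling the blocks gives a Jordan form
J =
  [-2,  1,  0, 0]
  [ 0, -2,  0, 0]
  [ 0,  0, -2, 0]
  [ 0,  0,  0, 0]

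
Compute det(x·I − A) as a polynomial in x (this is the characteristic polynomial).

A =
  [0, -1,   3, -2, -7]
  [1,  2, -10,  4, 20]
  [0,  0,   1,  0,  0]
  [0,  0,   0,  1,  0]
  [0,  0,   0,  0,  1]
x^5 - 5*x^4 + 10*x^3 - 10*x^2 + 5*x - 1

Expanding det(x·I − A) (e.g. by cofactor expansion or by noting that A is similar to its Jordan form J, which has the same characteristic polynomial as A) gives
  χ_A(x) = x^5 - 5*x^4 + 10*x^3 - 10*x^2 + 5*x - 1
which factors as (x - 1)^5. The eigenvalues (with algebraic multiplicities) are λ = 1 with multiplicity 5.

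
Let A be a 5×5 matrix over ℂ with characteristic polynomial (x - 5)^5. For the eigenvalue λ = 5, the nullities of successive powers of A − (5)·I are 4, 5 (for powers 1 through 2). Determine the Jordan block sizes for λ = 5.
Block sizes for λ = 5: [2, 1, 1, 1]

From the dimensions of kernels of powers, the number of Jordan blocks of size at least j is d_j − d_{j−1} where d_j = dim ker(N^j) (with d_0 = 0). Computing the differences gives [4, 1].
The number of blocks of size exactly k is (#blocks of size ≥ k) − (#blocks of size ≥ k + 1), so the partition is: 3 block(s) of size 1, 1 block(s) of size 2.
In nonincreasing order the block sizes are [2, 1, 1, 1].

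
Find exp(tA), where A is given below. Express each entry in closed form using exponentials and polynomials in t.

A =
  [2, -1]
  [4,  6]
e^{tA} =
  [-2*t*exp(4*t) + exp(4*t), -t*exp(4*t)]
  [4*t*exp(4*t), 2*t*exp(4*t) + exp(4*t)]

Strategy: write A = P · J · P⁻¹ where J is a Jordan canonical form, so e^{tA} = P · e^{tJ} · P⁻¹, and e^{tJ} can be computed block-by-block.

A has Jordan form
J =
  [4, 1]
  [0, 4]
(up to reordering of blocks).

Per-block formulas:
  For a 2×2 Jordan block J_2(4): exp(t · J_2(4)) = e^(4t)·(I + t·N), where N is the 2×2 nilpotent shift.

After assembling e^{tJ} and conjugating by P, we get:

e^{tA} =
  [-2*t*exp(4*t) + exp(4*t), -t*exp(4*t)]
  [4*t*exp(4*t), 2*t*exp(4*t) + exp(4*t)]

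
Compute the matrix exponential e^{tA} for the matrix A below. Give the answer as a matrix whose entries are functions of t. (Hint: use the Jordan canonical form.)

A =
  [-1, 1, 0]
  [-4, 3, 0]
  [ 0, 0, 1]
e^{tA} =
  [-2*t*exp(t) + exp(t), t*exp(t), 0]
  [-4*t*exp(t), 2*t*exp(t) + exp(t), 0]
  [0, 0, exp(t)]

Strategy: write A = P · J · P⁻¹ where J is a Jordan canonical form, so e^{tA} = P · e^{tJ} · P⁻¹, and e^{tJ} can be computed block-by-block.

A has Jordan form
J =
  [1, 1, 0]
  [0, 1, 0]
  [0, 0, 1]
(up to reordering of blocks).

Per-block formulas:
  For a 1×1 block at λ = 1: exp(t · [1]) = [e^(1t)].
  For a 2×2 Jordan block J_2(1): exp(t · J_2(1)) = e^(1t)·(I + t·N), where N is the 2×2 nilpotent shift.

After assembling e^{tJ} and conjugating by P, we get:

e^{tA} =
  [-2*t*exp(t) + exp(t), t*exp(t), 0]
  [-4*t*exp(t), 2*t*exp(t) + exp(t), 0]
  [0, 0, exp(t)]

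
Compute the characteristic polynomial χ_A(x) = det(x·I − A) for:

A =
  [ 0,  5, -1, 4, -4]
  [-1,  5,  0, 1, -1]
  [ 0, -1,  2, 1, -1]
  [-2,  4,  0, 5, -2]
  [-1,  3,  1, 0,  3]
x^5 - 15*x^4 + 90*x^3 - 270*x^2 + 405*x - 243

Expanding det(x·I − A) (e.g. by cofactor expansion or by noting that A is similar to its Jordan form J, which has the same characteristic polynomial as A) gives
  χ_A(x) = x^5 - 15*x^4 + 90*x^3 - 270*x^2 + 405*x - 243
which factors as (x - 3)^5. The eigenvalues (with algebraic multiplicities) are λ = 3 with multiplicity 5.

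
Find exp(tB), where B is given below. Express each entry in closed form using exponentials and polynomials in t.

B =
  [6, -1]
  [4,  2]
e^{tB} =
  [2*t*exp(4*t) + exp(4*t), -t*exp(4*t)]
  [4*t*exp(4*t), -2*t*exp(4*t) + exp(4*t)]

Strategy: write B = P · J · P⁻¹ where J is a Jordan canonical form, so e^{tB} = P · e^{tJ} · P⁻¹, and e^{tJ} can be computed block-by-block.

B has Jordan form
J =
  [4, 1]
  [0, 4]
(up to reordering of blocks).

Per-block formulas:
  For a 2×2 Jordan block J_2(4): exp(t · J_2(4)) = e^(4t)·(I + t·N), where N is the 2×2 nilpotent shift.

After assembling e^{tJ} and conjugating by P, we get:

e^{tB} =
  [2*t*exp(4*t) + exp(4*t), -t*exp(4*t)]
  [4*t*exp(4*t), -2*t*exp(4*t) + exp(4*t)]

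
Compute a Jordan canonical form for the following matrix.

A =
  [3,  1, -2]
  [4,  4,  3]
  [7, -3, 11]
J_3(6)

The characteristic polynomial is
  det(x·I − A) = x^3 - 18*x^2 + 108*x - 216 = (x - 6)^3

Eigenvalues and multiplicities (the geometric multiplicity of λ is n − rank(A − λI), which equals the number of Jordan blocks for λ):
  λ = 6: algebraic multiplicity = 3, geometric multiplicity = 1

Determining the block sizes for each eigenvalue:
  λ = 6: one block (gm = 1), so the single block has size am = 3 → block sizes [3]

Assembling the blocks gives a Jordan form
J =
  [6, 1, 0]
  [0, 6, 1]
  [0, 0, 6]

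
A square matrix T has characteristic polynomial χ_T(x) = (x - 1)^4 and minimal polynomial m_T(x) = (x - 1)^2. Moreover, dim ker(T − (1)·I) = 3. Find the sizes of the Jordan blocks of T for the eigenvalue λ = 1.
Block sizes for λ = 1: [2, 1, 1]

Step 1 — from the characteristic polynomial, algebraic multiplicity of λ = 1 is 4. From dim ker(T − (1)·I) = 3, there are exactly 3 Jordan blocks for λ = 1.
Step 2 — from the minimal polynomial, the factor (x − 1)^2 tells us the largest block for λ = 1 has size 2.
Step 3 — with total size 4, 3 blocks, and largest block 2, the block sizes (in nonincreasing order) are [2, 1, 1].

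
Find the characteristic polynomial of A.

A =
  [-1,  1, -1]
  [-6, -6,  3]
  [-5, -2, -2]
x^3 + 9*x^2 + 27*x + 27

Expanding det(x·I − A) (e.g. by cofactor expansion or by noting that A is similar to its Jordan form J, which has the same characteristic polynomial as A) gives
  χ_A(x) = x^3 + 9*x^2 + 27*x + 27
which factors as (x + 3)^3. The eigenvalues (with algebraic multiplicities) are λ = -3 with multiplicity 3.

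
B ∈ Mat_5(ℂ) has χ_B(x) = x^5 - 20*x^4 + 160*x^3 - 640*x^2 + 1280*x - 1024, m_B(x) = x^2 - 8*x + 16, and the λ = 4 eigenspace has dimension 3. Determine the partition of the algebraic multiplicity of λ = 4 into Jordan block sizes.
Block sizes for λ = 4: [2, 2, 1]

Step 1 — from the characteristic polynomial, algebraic multiplicity of λ = 4 is 5. From dim ker(B − (4)·I) = 3, there are exactly 3 Jordan blocks for λ = 4.
Step 2 — from the minimal polynomial, the factor (x − 4)^2 tells us the largest block for λ = 4 has size 2.
Step 3 — with total size 5, 3 blocks, and largest block 2, the block sizes (in nonincreasing order) are [2, 2, 1].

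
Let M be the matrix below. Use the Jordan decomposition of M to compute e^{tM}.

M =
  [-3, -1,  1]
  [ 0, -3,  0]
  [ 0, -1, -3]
e^{tM} =
  [exp(-3*t), -t^2*exp(-3*t)/2 - t*exp(-3*t), t*exp(-3*t)]
  [0, exp(-3*t), 0]
  [0, -t*exp(-3*t), exp(-3*t)]

Strategy: write M = P · J · P⁻¹ where J is a Jordan canonical form, so e^{tM} = P · e^{tJ} · P⁻¹, and e^{tJ} can be computed block-by-block.

M has Jordan form
J =
  [-3,  1,  0]
  [ 0, -3,  1]
  [ 0,  0, -3]
(up to reordering of blocks).

Per-block formulas:
  For a 3×3 Jordan block J_3(-3): exp(t · J_3(-3)) = e^(-3t)·(I + t·N + (t^2/2)·N^2), where N is the 3×3 nilpotent shift.

After assembling e^{tJ} and conjugating by P, we get:

e^{tM} =
  [exp(-3*t), -t^2*exp(-3*t)/2 - t*exp(-3*t), t*exp(-3*t)]
  [0, exp(-3*t), 0]
  [0, -t*exp(-3*t), exp(-3*t)]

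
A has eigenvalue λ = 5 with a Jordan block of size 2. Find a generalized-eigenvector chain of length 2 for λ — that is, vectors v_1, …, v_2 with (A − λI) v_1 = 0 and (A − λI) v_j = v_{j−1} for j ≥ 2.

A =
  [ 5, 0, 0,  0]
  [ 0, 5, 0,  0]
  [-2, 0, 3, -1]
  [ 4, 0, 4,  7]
A Jordan chain for λ = 5 of length 2:
v_1 = (0, 0, -2, 4)ᵀ
v_2 = (1, 0, 0, 0)ᵀ

Let N = A − (5)·I. We want v_2 with N^2 v_2 = 0 but N^1 v_2 ≠ 0; then v_{j-1} := N · v_j for j = 2, …, 2.

Pick v_2 = (1, 0, 0, 0)ᵀ.
Then v_1 = N · v_2 = (0, 0, -2, 4)ᵀ.

Sanity check: (A − (5)·I) v_1 = (0, 0, 0, 0)ᵀ = 0. ✓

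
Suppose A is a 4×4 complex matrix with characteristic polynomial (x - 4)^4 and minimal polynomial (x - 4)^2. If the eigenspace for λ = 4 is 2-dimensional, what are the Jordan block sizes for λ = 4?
Block sizes for λ = 4: [2, 2]

Step 1 — from the characteristic polynomial, algebraic multiplicity of λ = 4 is 4. From dim ker(A − (4)·I) = 2, there are exactly 2 Jordan blocks for λ = 4.
Step 2 — from the minimal polynomial, the factor (x − 4)^2 tells us the largest block for λ = 4 has size 2.
Step 3 — with total size 4, 2 blocks, and largest block 2, the block sizes (in nonincreasing order) are [2, 2].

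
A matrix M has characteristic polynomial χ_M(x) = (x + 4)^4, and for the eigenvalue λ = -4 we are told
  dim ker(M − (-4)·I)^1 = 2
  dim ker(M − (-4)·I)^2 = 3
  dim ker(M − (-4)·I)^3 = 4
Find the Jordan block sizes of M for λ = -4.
Block sizes for λ = -4: [3, 1]

From the dimensions of kernels of powers, the number of Jordan blocks of size at least j is d_j − d_{j−1} where d_j = dim ker(N^j) (with d_0 = 0). Computing the differences gives [2, 1, 1].
The number of blocks of size exactly k is (#blocks of size ≥ k) − (#blocks of size ≥ k + 1), so the partition is: 1 block(s) of size 1, 1 block(s) of size 3.
In nonincreasing order the block sizes are [3, 1].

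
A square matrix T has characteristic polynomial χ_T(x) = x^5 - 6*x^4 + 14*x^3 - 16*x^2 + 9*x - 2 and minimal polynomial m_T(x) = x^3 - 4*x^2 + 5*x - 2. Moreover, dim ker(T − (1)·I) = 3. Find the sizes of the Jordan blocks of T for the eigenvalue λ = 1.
Block sizes for λ = 1: [2, 1, 1]

Step 1 — from the characteristic polynomial, algebraic multiplicity of λ = 1 is 4. From dim ker(T − (1)·I) = 3, there are exactly 3 Jordan blocks for λ = 1.
Step 2 — from the minimal polynomial, the factor (x − 1)^2 tells us the largest block for λ = 1 has size 2.
Step 3 — with total size 4, 3 blocks, and largest block 2, the block sizes (in nonincreasing order) are [2, 1, 1].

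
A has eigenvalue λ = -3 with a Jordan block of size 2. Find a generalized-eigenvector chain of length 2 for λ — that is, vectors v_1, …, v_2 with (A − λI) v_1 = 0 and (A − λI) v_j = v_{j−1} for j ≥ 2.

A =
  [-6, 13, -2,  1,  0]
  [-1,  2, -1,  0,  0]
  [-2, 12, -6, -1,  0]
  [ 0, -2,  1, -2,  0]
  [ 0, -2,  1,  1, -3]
A Jordan chain for λ = -3 of length 2:
v_1 = (-3, -1, -2, 0, 0)ᵀ
v_2 = (1, 0, 0, 0, 0)ᵀ

Let N = A − (-3)·I. We want v_2 with N^2 v_2 = 0 but N^1 v_2 ≠ 0; then v_{j-1} := N · v_j for j = 2, …, 2.

Pick v_2 = (1, 0, 0, 0, 0)ᵀ.
Then v_1 = N · v_2 = (-3, -1, -2, 0, 0)ᵀ.

Sanity check: (A − (-3)·I) v_1 = (0, 0, 0, 0, 0)ᵀ = 0. ✓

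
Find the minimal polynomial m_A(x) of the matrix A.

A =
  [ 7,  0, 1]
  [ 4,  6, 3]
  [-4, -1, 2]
x^3 - 15*x^2 + 75*x - 125

The characteristic polynomial is χ_A(x) = (x - 5)^3, so the eigenvalues are known. The minimal polynomial is
  m_A(x) = Π_λ (x − λ)^{k_λ}
where k_λ is the size of the *largest* Jordan block for λ (equivalently, the smallest k with (A − λI)^k v = 0 for every generalised eigenvector v of λ).

  λ = 5: largest Jordan block has size 3, contributing (x − 5)^3

So m_A(x) = (x - 5)^3 = x^3 - 15*x^2 + 75*x - 125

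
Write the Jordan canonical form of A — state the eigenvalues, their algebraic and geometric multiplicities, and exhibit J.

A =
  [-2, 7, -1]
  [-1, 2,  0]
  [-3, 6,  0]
J_3(0)

The characteristic polynomial is
  det(x·I − A) = x^3

Eigenvalues and multiplicities (the geometric multiplicity of λ is n − rank(A − λI), which equals the number of Jordan blocks for λ):
  λ = 0: algebraic multiplicity = 3, geometric multiplicity = 1

Determining the block sizes for each eigenvalue:
  λ = 0: one block (gm = 1), so the single block has size am = 3 → block sizes [3]

Assembling the blocks gives a Jordan form
J =
  [0, 1, 0]
  [0, 0, 1]
  [0, 0, 0]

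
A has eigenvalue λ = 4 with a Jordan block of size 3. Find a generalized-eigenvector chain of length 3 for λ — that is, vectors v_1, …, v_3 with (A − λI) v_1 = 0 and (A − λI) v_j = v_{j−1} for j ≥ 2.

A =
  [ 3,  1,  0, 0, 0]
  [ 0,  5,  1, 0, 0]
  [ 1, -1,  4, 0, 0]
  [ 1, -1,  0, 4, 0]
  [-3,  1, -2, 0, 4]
A Jordan chain for λ = 4 of length 3:
v_1 = (1, 1, -1, -1, 1)ᵀ
v_2 = (-1, 0, 1, 1, -3)ᵀ
v_3 = (1, 0, 0, 0, 0)ᵀ

Let N = A − (4)·I. We want v_3 with N^3 v_3 = 0 but N^2 v_3 ≠ 0; then v_{j-1} := N · v_j for j = 3, …, 2.

Pick v_3 = (1, 0, 0, 0, 0)ᵀ.
Then v_2 = N · v_3 = (-1, 0, 1, 1, -3)ᵀ.
Then v_1 = N · v_2 = (1, 1, -1, -1, 1)ᵀ.

Sanity check: (A − (4)·I) v_1 = (0, 0, 0, 0, 0)ᵀ = 0. ✓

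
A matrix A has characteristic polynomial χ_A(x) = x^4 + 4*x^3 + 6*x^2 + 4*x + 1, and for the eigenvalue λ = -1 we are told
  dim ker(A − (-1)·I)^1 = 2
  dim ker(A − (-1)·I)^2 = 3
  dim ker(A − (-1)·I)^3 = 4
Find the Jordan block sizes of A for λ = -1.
Block sizes for λ = -1: [3, 1]

From the dimensions of kernels of powers, the number of Jordan blocks of size at least j is d_j − d_{j−1} where d_j = dim ker(N^j) (with d_0 = 0). Computing the differences gives [2, 1, 1].
The number of blocks of size exactly k is (#blocks of size ≥ k) − (#blocks of size ≥ k + 1), so the partition is: 1 block(s) of size 1, 1 block(s) of size 3.
In nonincreasing order the block sizes are [3, 1].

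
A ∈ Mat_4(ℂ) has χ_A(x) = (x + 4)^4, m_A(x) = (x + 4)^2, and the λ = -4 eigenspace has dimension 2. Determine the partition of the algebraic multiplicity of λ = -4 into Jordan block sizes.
Block sizes for λ = -4: [2, 2]

Step 1 — from the characteristic polynomial, algebraic multiplicity of λ = -4 is 4. From dim ker(A − (-4)·I) = 2, there are exactly 2 Jordan blocks for λ = -4.
Step 2 — from the minimal polynomial, the factor (x + 4)^2 tells us the largest block for λ = -4 has size 2.
Step 3 — with total size 4, 2 blocks, and largest block 2, the block sizes (in nonincreasing order) are [2, 2].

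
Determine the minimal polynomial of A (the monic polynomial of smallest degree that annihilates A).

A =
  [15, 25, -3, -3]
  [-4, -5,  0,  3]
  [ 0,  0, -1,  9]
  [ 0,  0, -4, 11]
x^2 - 10*x + 25

The characteristic polynomial is χ_A(x) = (x - 5)^4, so the eigenvalues are known. The minimal polynomial is
  m_A(x) = Π_λ (x − λ)^{k_λ}
where k_λ is the size of the *largest* Jordan block for λ (equivalently, the smallest k with (A − λI)^k v = 0 for every generalised eigenvector v of λ).

  λ = 5: largest Jordan block has size 2, contributing (x − 5)^2

So m_A(x) = (x - 5)^2 = x^2 - 10*x + 25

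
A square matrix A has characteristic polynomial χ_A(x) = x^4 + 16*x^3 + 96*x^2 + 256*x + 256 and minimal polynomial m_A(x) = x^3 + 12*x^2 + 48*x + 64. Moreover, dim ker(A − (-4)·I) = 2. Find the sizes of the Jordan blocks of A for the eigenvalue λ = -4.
Block sizes for λ = -4: [3, 1]

Step 1 — from the characteristic polynomial, algebraic multiplicity of λ = -4 is 4. From dim ker(A − (-4)·I) = 2, there are exactly 2 Jordan blocks for λ = -4.
Step 2 — from the minimal polynomial, the factor (x + 4)^3 tells us the largest block for λ = -4 has size 3.
Step 3 — with total size 4, 2 blocks, and largest block 3, the block sizes (in nonincreasing order) are [3, 1].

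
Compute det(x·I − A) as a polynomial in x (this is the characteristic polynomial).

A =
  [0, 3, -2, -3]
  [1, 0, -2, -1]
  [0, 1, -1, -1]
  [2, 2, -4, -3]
x^4 + 4*x^3 + 6*x^2 + 4*x + 1

Expanding det(x·I − A) (e.g. by cofactor expansion or by noting that A is similar to its Jordan form J, which has the same characteristic polynomial as A) gives
  χ_A(x) = x^4 + 4*x^3 + 6*x^2 + 4*x + 1
which factors as (x + 1)^4. The eigenvalues (with algebraic multiplicities) are λ = -1 with multiplicity 4.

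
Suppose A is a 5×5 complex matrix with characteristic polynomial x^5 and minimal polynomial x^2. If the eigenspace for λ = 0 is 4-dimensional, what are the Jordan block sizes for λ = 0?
Block sizes for λ = 0: [2, 1, 1, 1]

Step 1 — from the characteristic polynomial, algebraic multiplicity of λ = 0 is 5. From dim ker(A − (0)·I) = 4, there are exactly 4 Jordan blocks for λ = 0.
Step 2 — from the minimal polynomial, the factor (x − 0)^2 tells us the largest block for λ = 0 has size 2.
Step 3 — with total size 5, 4 blocks, and largest block 2, the block sizes (in nonincreasing order) are [2, 1, 1, 1].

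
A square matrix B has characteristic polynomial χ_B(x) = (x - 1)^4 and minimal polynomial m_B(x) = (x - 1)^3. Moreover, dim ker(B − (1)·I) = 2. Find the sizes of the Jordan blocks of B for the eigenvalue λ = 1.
Block sizes for λ = 1: [3, 1]

Step 1 — from the characteristic polynomial, algebraic multiplicity of λ = 1 is 4. From dim ker(B − (1)·I) = 2, there are exactly 2 Jordan blocks for λ = 1.
Step 2 — from the minimal polynomial, the factor (x − 1)^3 tells us the largest block for λ = 1 has size 3.
Step 3 — with total size 4, 2 blocks, and largest block 3, the block sizes (in nonincreasing order) are [3, 1].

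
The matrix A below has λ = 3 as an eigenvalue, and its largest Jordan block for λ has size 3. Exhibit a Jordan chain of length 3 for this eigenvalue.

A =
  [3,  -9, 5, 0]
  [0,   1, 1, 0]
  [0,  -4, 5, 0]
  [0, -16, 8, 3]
A Jordan chain for λ = 3 of length 3:
v_1 = (-2, 0, 0, 0)ᵀ
v_2 = (-9, -2, -4, -16)ᵀ
v_3 = (0, 1, 0, 0)ᵀ

Let N = A − (3)·I. We want v_3 with N^3 v_3 = 0 but N^2 v_3 ≠ 0; then v_{j-1} := N · v_j for j = 3, …, 2.

Pick v_3 = (0, 1, 0, 0)ᵀ.
Then v_2 = N · v_3 = (-9, -2, -4, -16)ᵀ.
Then v_1 = N · v_2 = (-2, 0, 0, 0)ᵀ.

Sanity check: (A − (3)·I) v_1 = (0, 0, 0, 0)ᵀ = 0. ✓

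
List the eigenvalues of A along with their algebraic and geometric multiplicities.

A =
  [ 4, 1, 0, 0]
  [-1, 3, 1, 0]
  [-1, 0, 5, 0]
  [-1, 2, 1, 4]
λ = 4: alg = 4, geom = 2

Step 1 — factor the characteristic polynomial to read off the algebraic multiplicities:
  χ_A(x) = (x - 4)^4

Step 2 — compute geometric multiplicities via the rank-nullity identity g(λ) = n − rank(A − λI):
  rank(A − (4)·I) = 2, so dim ker(A − (4)·I) = n − 2 = 2

Summary:
  λ = 4: algebraic multiplicity = 4, geometric multiplicity = 2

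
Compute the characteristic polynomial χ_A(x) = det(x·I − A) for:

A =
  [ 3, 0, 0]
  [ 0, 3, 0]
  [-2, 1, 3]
x^3 - 9*x^2 + 27*x - 27

Expanding det(x·I − A) (e.g. by cofactor expansion or by noting that A is similar to its Jordan form J, which has the same characteristic polynomial as A) gives
  χ_A(x) = x^3 - 9*x^2 + 27*x - 27
which factors as (x - 3)^3. The eigenvalues (with algebraic multiplicities) are λ = 3 with multiplicity 3.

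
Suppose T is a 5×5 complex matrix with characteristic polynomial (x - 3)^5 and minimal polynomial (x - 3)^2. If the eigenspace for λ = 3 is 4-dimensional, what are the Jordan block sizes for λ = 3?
Block sizes for λ = 3: [2, 1, 1, 1]

Step 1 — from the characteristic polynomial, algebraic multiplicity of λ = 3 is 5. From dim ker(T − (3)·I) = 4, there are exactly 4 Jordan blocks for λ = 3.
Step 2 — from the minimal polynomial, the factor (x − 3)^2 tells us the largest block for λ = 3 has size 2.
Step 3 — with total size 5, 4 blocks, and largest block 2, the block sizes (in nonincreasing order) are [2, 1, 1, 1].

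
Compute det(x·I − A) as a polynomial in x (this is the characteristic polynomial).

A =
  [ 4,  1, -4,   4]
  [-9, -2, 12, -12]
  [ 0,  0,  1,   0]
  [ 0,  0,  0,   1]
x^4 - 4*x^3 + 6*x^2 - 4*x + 1

Expanding det(x·I − A) (e.g. by cofactor expansion or by noting that A is similar to its Jordan form J, which has the same characteristic polynomial as A) gives
  χ_A(x) = x^4 - 4*x^3 + 6*x^2 - 4*x + 1
which factors as (x - 1)^4. The eigenvalues (with algebraic multiplicities) are λ = 1 with multiplicity 4.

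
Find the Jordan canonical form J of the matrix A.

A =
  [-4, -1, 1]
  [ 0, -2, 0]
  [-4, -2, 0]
J_2(-2) ⊕ J_1(-2)

The characteristic polynomial is
  det(x·I − A) = x^3 + 6*x^2 + 12*x + 8 = (x + 2)^3

Eigenvalues and multiplicities (the geometric multiplicity of λ is n − rank(A − λI), which equals the number of Jordan blocks for λ):
  λ = -2: algebraic multiplicity = 3, geometric multiplicity = 2

Determining the block sizes for each eigenvalue:
  λ = -2: 2 blocks summing to 3 forces exactly one block of size 2 and the rest size 1 → block sizes [2, 1]

Assembling the blocks gives a Jordan form
J =
  [-2,  1,  0]
  [ 0, -2,  0]
  [ 0,  0, -2]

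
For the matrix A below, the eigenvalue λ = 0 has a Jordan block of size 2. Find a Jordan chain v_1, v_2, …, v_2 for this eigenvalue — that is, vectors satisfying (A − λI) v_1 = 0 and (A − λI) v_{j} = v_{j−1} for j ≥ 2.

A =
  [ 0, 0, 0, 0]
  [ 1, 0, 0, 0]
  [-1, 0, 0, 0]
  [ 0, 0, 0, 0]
A Jordan chain for λ = 0 of length 2:
v_1 = (0, 1, -1, 0)ᵀ
v_2 = (1, 0, 0, 0)ᵀ

Let N = A − (0)·I. We want v_2 with N^2 v_2 = 0 but N^1 v_2 ≠ 0; then v_{j-1} := N · v_j for j = 2, …, 2.

Pick v_2 = (1, 0, 0, 0)ᵀ.
Then v_1 = N · v_2 = (0, 1, -1, 0)ᵀ.

Sanity check: (A − (0)·I) v_1 = (0, 0, 0, 0)ᵀ = 0. ✓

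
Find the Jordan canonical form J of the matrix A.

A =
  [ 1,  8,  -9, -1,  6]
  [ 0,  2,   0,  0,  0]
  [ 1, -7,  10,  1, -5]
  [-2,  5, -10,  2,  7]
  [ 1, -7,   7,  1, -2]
J_2(2) ⊕ J_3(3)

The characteristic polynomial is
  det(x·I − A) = x^5 - 13*x^4 + 67*x^3 - 171*x^2 + 216*x - 108 = (x - 3)^3*(x - 2)^2

Eigenvalues and multiplicities (the geometric multiplicity of λ is n − rank(A − λI), which equals the number of Jordan blocks for λ):
  λ = 2: algebraic multiplicity = 2, geometric multiplicity = 1
  λ = 3: algebraic multiplicity = 3, geometric multiplicity = 1

Determining the block sizes for each eigenvalue:
  λ = 2: one block (gm = 1), so the single block has size am = 2 → block sizes [2]
  λ = 3: one block (gm = 1), so the single block has size am = 3 → block sizes [3]

Assembling the blocks gives a Jordan form
J =
  [2, 1, 0, 0, 0]
  [0, 2, 0, 0, 0]
  [0, 0, 3, 1, 0]
  [0, 0, 0, 3, 1]
  [0, 0, 0, 0, 3]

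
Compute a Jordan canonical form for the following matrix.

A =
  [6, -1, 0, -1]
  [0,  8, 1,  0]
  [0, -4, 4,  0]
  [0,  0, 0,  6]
J_3(6) ⊕ J_1(6)

The characteristic polynomial is
  det(x·I − A) = x^4 - 24*x^3 + 216*x^2 - 864*x + 1296 = (x - 6)^4

Eigenvalues and multiplicities (the geometric multiplicity of λ is n − rank(A − λI), which equals the number of Jordan blocks for λ):
  λ = 6: algebraic multiplicity = 4, geometric multiplicity = 2

Determining the block sizes for each eigenvalue:
  λ = 6: with am = 4 and gm = 2, the partition is not yet determined (e.g. several partitions of 4 into 2 parts exist). Let N = A − (6)·I. Computing rank(N^1) = 2, rank(N^2) = 1, rank(N^3) = 0; the number of blocks of size ≥ j is rank(N^{j−1}) − rank(N^j), giving [2, 1, 1]. So we have 1 block(s) of size 3, 1 block(s) of size 1 → block sizes [3, 1]

Assembling the blocks gives a Jordan form
J =
  [6, 1, 0, 0]
  [0, 6, 1, 0]
  [0, 0, 6, 0]
  [0, 0, 0, 6]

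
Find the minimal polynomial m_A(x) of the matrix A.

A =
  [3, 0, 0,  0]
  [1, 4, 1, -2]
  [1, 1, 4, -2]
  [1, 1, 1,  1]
x^2 - 6*x + 9

The characteristic polynomial is χ_A(x) = (x - 3)^4, so the eigenvalues are known. The minimal polynomial is
  m_A(x) = Π_λ (x − λ)^{k_λ}
where k_λ is the size of the *largest* Jordan block for λ (equivalently, the smallest k with (A − λI)^k v = 0 for every generalised eigenvector v of λ).

  λ = 3: largest Jordan block has size 2, contributing (x − 3)^2

So m_A(x) = (x - 3)^2 = x^2 - 6*x + 9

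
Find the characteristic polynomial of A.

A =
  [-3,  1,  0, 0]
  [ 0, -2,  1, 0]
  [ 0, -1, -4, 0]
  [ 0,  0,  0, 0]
x^4 + 9*x^3 + 27*x^2 + 27*x

Expanding det(x·I − A) (e.g. by cofactor expansion or by noting that A is similar to its Jordan form J, which has the same characteristic polynomial as A) gives
  χ_A(x) = x^4 + 9*x^3 + 27*x^2 + 27*x
which factors as x*(x + 3)^3. The eigenvalues (with algebraic multiplicities) are λ = -3 with multiplicity 3, λ = 0 with multiplicity 1.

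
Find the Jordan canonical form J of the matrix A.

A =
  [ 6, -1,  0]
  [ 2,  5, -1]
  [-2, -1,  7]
J_3(6)

The characteristic polynomial is
  det(x·I − A) = x^3 - 18*x^2 + 108*x - 216 = (x - 6)^3

Eigenvalues and multiplicities (the geometric multiplicity of λ is n − rank(A − λI), which equals the number of Jordan blocks for λ):
  λ = 6: algebraic multiplicity = 3, geometric multiplicity = 1

Determining the block sizes for each eigenvalue:
  λ = 6: one block (gm = 1), so the single block has size am = 3 → block sizes [3]

Assembling the blocks gives a Jordan form
J =
  [6, 1, 0]
  [0, 6, 1]
  [0, 0, 6]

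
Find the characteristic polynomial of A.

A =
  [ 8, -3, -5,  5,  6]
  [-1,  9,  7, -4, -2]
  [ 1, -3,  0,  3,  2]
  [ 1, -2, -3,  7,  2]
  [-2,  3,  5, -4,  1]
x^5 - 25*x^4 + 250*x^3 - 1250*x^2 + 3125*x - 3125

Expanding det(x·I − A) (e.g. by cofactor expansion or by noting that A is similar to its Jordan form J, which has the same characteristic polynomial as A) gives
  χ_A(x) = x^5 - 25*x^4 + 250*x^3 - 1250*x^2 + 3125*x - 3125
which factors as (x - 5)^5. The eigenvalues (with algebraic multiplicities) are λ = 5 with multiplicity 5.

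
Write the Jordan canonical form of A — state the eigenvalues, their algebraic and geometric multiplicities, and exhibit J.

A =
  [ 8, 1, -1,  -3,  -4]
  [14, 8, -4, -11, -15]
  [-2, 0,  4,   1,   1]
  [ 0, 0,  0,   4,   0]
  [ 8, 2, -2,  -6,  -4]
J_2(4) ⊕ J_2(4) ⊕ J_1(4)

The characteristic polynomial is
  det(x·I − A) = x^5 - 20*x^4 + 160*x^3 - 640*x^2 + 1280*x - 1024 = (x - 4)^5

Eigenvalues and multiplicities (the geometric multiplicity of λ is n − rank(A − λI), which equals the number of Jordan blocks for λ):
  λ = 4: algebraic multiplicity = 5, geometric multiplicity = 3

Determining the block sizes for each eigenvalue:
  λ = 4: with am = 5 and gm = 3, the partition is not yet determined (e.g. several partitions of 5 into 3 parts exist). Let N = A − (4)·I. Computing rank(N^1) = 2, rank(N^2) = 0; the number of blocks of size ≥ j is rank(N^{j−1}) − rank(N^j), giving [3, 2]. So we have 2 block(s) of size 2, 1 block(s) of size 1 → block sizes [2, 2, 1]

Assembling the blocks gives a Jordan form
J =
  [4, 1, 0, 0, 0]
  [0, 4, 0, 0, 0]
  [0, 0, 4, 1, 0]
  [0, 0, 0, 4, 0]
  [0, 0, 0, 0, 4]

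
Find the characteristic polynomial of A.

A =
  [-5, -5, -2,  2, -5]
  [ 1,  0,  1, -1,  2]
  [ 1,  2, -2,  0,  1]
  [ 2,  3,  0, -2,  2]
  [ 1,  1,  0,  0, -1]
x^5 + 10*x^4 + 40*x^3 + 80*x^2 + 80*x + 32

Expanding det(x·I − A) (e.g. by cofactor expansion or by noting that A is similar to its Jordan form J, which has the same characteristic polynomial as A) gives
  χ_A(x) = x^5 + 10*x^4 + 40*x^3 + 80*x^2 + 80*x + 32
which factors as (x + 2)^5. The eigenvalues (with algebraic multiplicities) are λ = -2 with multiplicity 5.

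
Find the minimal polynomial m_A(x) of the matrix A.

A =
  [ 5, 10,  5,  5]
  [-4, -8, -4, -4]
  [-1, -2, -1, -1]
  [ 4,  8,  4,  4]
x^2

The characteristic polynomial is χ_A(x) = x^4, so the eigenvalues are known. The minimal polynomial is
  m_A(x) = Π_λ (x − λ)^{k_λ}
where k_λ is the size of the *largest* Jordan block for λ (equivalently, the smallest k with (A − λI)^k v = 0 for every generalised eigenvector v of λ).

  λ = 0: largest Jordan block has size 2, contributing (x − 0)^2

So m_A(x) = x^2 = x^2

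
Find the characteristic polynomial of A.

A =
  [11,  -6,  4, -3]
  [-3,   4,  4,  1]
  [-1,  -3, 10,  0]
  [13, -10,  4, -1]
x^4 - 24*x^3 + 216*x^2 - 864*x + 1296

Expanding det(x·I − A) (e.g. by cofactor expansion or by noting that A is similar to its Jordan form J, which has the same characteristic polynomial as A) gives
  χ_A(x) = x^4 - 24*x^3 + 216*x^2 - 864*x + 1296
which factors as (x - 6)^4. The eigenvalues (with algebraic multiplicities) are λ = 6 with multiplicity 4.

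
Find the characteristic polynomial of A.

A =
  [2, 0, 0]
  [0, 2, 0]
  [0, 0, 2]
x^3 - 6*x^2 + 12*x - 8

Expanding det(x·I − A) (e.g. by cofactor expansion or by noting that A is similar to its Jordan form J, which has the same characteristic polynomial as A) gives
  χ_A(x) = x^3 - 6*x^2 + 12*x - 8
which factors as (x - 2)^3. The eigenvalues (with algebraic multiplicities) are λ = 2 with multiplicity 3.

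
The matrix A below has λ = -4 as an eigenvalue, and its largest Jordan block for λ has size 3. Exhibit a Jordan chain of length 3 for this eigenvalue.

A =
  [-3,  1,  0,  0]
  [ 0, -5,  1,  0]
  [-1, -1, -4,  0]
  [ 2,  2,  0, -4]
A Jordan chain for λ = -4 of length 3:
v_1 = (1, -1, -1, 2)ᵀ
v_2 = (1, 0, -1, 2)ᵀ
v_3 = (1, 0, 0, 0)ᵀ

Let N = A − (-4)·I. We want v_3 with N^3 v_3 = 0 but N^2 v_3 ≠ 0; then v_{j-1} := N · v_j for j = 3, …, 2.

Pick v_3 = (1, 0, 0, 0)ᵀ.
Then v_2 = N · v_3 = (1, 0, -1, 2)ᵀ.
Then v_1 = N · v_2 = (1, -1, -1, 2)ᵀ.

Sanity check: (A − (-4)·I) v_1 = (0, 0, 0, 0)ᵀ = 0. ✓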